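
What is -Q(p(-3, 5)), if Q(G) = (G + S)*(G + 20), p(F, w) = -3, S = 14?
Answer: -187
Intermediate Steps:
Q(G) = (14 + G)*(20 + G) (Q(G) = (G + 14)*(G + 20) = (14 + G)*(20 + G))
-Q(p(-3, 5)) = -(280 + (-3)² + 34*(-3)) = -(280 + 9 - 102) = -1*187 = -187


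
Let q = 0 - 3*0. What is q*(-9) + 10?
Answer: 10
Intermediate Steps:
q = 0 (q = 0 + 0 = 0)
q*(-9) + 10 = 0*(-9) + 10 = 0 + 10 = 10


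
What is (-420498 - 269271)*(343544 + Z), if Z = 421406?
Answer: -527638796550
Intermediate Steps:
(-420498 - 269271)*(343544 + Z) = (-420498 - 269271)*(343544 + 421406) = -689769*764950 = -527638796550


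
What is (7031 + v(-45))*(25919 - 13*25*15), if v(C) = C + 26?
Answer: 147560528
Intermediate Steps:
v(C) = 26 + C
(7031 + v(-45))*(25919 - 13*25*15) = (7031 + (26 - 45))*(25919 - 13*25*15) = (7031 - 19)*(25919 - 325*15) = 7012*(25919 - 4875) = 7012*21044 = 147560528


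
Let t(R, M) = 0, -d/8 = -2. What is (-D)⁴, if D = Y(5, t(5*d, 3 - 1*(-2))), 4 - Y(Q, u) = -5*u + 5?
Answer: 1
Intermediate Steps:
d = 16 (d = -8*(-2) = 16)
Y(Q, u) = -1 + 5*u (Y(Q, u) = 4 - (-5*u + 5) = 4 - (5 - 5*u) = 4 + (-5 + 5*u) = -1 + 5*u)
D = -1 (D = -1 + 5*0 = -1 + 0 = -1)
(-D)⁴ = (-1*(-1))⁴ = 1⁴ = 1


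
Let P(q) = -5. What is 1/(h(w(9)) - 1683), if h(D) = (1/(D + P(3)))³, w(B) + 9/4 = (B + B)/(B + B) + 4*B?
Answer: -1685159/2836122533 ≈ -0.00059418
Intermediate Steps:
w(B) = -5/4 + 4*B (w(B) = -9/4 + ((B + B)/(B + B) + 4*B) = -9/4 + ((2*B)/((2*B)) + 4*B) = -9/4 + ((2*B)*(1/(2*B)) + 4*B) = -9/4 + (1 + 4*B) = -5/4 + 4*B)
h(D) = (-5 + D)⁻³ (h(D) = (1/(D - 5))³ = (1/(-5 + D))³ = (-5 + D)⁻³)
1/(h(w(9)) - 1683) = 1/((-5 + (-5/4 + 4*9))⁻³ - 1683) = 1/((-5 + (-5/4 + 36))⁻³ - 1683) = 1/((-5 + 139/4)⁻³ - 1683) = 1/((119/4)⁻³ - 1683) = 1/(64/1685159 - 1683) = 1/(-2836122533/1685159) = -1685159/2836122533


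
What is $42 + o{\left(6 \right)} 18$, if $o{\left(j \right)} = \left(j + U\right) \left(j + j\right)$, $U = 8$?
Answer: $3066$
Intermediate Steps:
$o{\left(j \right)} = 2 j \left(8 + j\right)$ ($o{\left(j \right)} = \left(j + 8\right) \left(j + j\right) = \left(8 + j\right) 2 j = 2 j \left(8 + j\right)$)
$42 + o{\left(6 \right)} 18 = 42 + 2 \cdot 6 \left(8 + 6\right) 18 = 42 + 2 \cdot 6 \cdot 14 \cdot 18 = 42 + 168 \cdot 18 = 42 + 3024 = 3066$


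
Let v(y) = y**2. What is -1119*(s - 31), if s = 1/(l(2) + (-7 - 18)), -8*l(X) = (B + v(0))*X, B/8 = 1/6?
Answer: 2639721/76 ≈ 34733.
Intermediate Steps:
B = 4/3 (B = 8/6 = 8*(1/6) = 4/3 ≈ 1.3333)
l(X) = -X/6 (l(X) = -(4/3 + 0**2)*X/8 = -(4/3 + 0)*X/8 = -X/6)
s = -3/76 (s = 1/(-1/6*2 + (-7 - 18)) = 1/(-1/3 - 25) = 1/(-76/3) = -3/76 ≈ -0.039474)
-1119*(s - 31) = -1119*(-3/76 - 31) = -1119*(-2359/76) = 2639721/76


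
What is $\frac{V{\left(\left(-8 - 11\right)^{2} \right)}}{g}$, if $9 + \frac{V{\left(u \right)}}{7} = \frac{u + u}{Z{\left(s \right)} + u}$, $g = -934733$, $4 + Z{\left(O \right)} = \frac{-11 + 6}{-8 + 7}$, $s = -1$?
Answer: $\frac{8876}{169186673} \approx 5.2463 \cdot 10^{-5}$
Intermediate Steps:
$Z{\left(O \right)} = 1$ ($Z{\left(O \right)} = -4 + \frac{-11 + 6}{-8 + 7} = -4 - \frac{5}{-1} = -4 - -5 = -4 + 5 = 1$)
$V{\left(u \right)} = -63 + \frac{14 u}{1 + u}$ ($V{\left(u \right)} = -63 + 7 \frac{u + u}{1 + u} = -63 + 7 \frac{2 u}{1 + u} = -63 + \frac{14 u}{1 + u}$)
$\frac{V{\left(\left(-8 - 11\right)^{2} \right)}}{g} = \frac{7 \frac{1}{1 + \left(-8 - 11\right)^{2}} \left(-9 - 7 \left(-8 - 11\right)^{2}\right)}{-934733} = \frac{7 \left(-9 - 7 \left(-19\right)^{2}\right)}{1 + \left(-19\right)^{2}} \left(- \frac{1}{934733}\right) = \frac{7 \left(-9 - 2527\right)}{1 + 361} \left(- \frac{1}{934733}\right) = \frac{7 \left(-9 - 2527\right)}{362} \left(- \frac{1}{934733}\right) = 7 \cdot \frac{1}{362} \left(-2536\right) \left(- \frac{1}{934733}\right) = \left(- \frac{8876}{181}\right) \left(- \frac{1}{934733}\right) = \frac{8876}{169186673}$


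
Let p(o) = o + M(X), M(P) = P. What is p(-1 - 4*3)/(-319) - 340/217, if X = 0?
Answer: -105639/69223 ≈ -1.5261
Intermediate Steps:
p(o) = o (p(o) = o + 0 = o)
p(-1 - 4*3)/(-319) - 340/217 = (-1 - 4*3)/(-319) - 340/217 = (-1 - 12)*(-1/319) - 340*1/217 = -13*(-1/319) - 340/217 = 13/319 - 340/217 = -105639/69223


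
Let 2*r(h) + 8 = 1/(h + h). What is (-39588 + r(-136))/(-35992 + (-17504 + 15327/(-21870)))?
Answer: 26168729535/35359179376 ≈ 0.74008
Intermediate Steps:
r(h) = -4 + 1/(4*h) (r(h) = -4 + 1/(2*(h + h)) = -4 + 1/(2*((2*h))) = -4 + (1/(2*h))/2 = -4 + 1/(4*h))
(-39588 + r(-136))/(-35992 + (-17504 + 15327/(-21870))) = (-39588 + (-4 + (¼)/(-136)))/(-35992 + (-17504 + 15327/(-21870))) = (-39588 + (-4 + (¼)*(-1/136)))/(-35992 + (-17504 + 15327*(-1/21870))) = (-39588 + (-4 - 1/544))/(-35992 + (-17504 - 1703/2430)) = (-39588 - 2177/544)/(-35992 - 42536423/2430) = -21538049/(544*(-129996983/2430)) = -21538049/544*(-2430/129996983) = 26168729535/35359179376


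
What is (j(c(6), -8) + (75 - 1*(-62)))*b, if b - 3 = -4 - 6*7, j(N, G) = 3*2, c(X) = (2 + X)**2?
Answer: -6149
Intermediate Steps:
j(N, G) = 6
b = -43 (b = 3 + (-4 - 6*7) = 3 + (-4 - 42) = 3 - 46 = -43)
(j(c(6), -8) + (75 - 1*(-62)))*b = (6 + (75 - 1*(-62)))*(-43) = (6 + (75 + 62))*(-43) = (6 + 137)*(-43) = 143*(-43) = -6149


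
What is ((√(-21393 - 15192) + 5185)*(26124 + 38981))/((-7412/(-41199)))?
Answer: 818089572975/436 + 8046782685*I*√4065/7412 ≈ 1.8764e+9 + 6.9218e+7*I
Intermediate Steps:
((√(-21393 - 15192) + 5185)*(26124 + 38981))/((-7412/(-41199))) = ((√(-36585) + 5185)*65105)/((-7412*(-1/41199))) = ((3*I*√4065 + 5185)*65105)/(7412/41199) = ((5185 + 3*I*√4065)*65105)*(41199/7412) = (337569425 + 195315*I*√4065)*(41199/7412) = 818089572975/436 + 8046782685*I*√4065/7412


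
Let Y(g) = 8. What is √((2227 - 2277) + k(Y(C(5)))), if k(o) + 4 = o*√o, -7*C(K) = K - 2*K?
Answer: √(-54 + 16*√2) ≈ 5.6011*I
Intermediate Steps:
C(K) = K/7 (C(K) = -(K - 2*K)/7 = -(-1)*K/7 = K/7)
k(o) = -4 + o^(3/2) (k(o) = -4 + o*√o = -4 + o^(3/2))
√((2227 - 2277) + k(Y(C(5)))) = √((2227 - 2277) + (-4 + 8^(3/2))) = √(-50 + (-4 + 16*√2)) = √(-54 + 16*√2)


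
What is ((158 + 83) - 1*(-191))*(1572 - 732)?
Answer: 362880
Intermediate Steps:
((158 + 83) - 1*(-191))*(1572 - 732) = (241 + 191)*840 = 432*840 = 362880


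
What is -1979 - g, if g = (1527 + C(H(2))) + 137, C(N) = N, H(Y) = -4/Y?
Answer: -3641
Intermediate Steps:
g = 1662 (g = (1527 - 4/2) + 137 = (1527 - 4*½) + 137 = (1527 - 2) + 137 = 1525 + 137 = 1662)
-1979 - g = -1979 - 1*1662 = -1979 - 1662 = -3641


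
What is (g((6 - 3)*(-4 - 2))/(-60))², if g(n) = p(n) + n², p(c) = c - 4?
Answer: 22801/900 ≈ 25.334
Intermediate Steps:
p(c) = -4 + c
g(n) = -4 + n + n² (g(n) = (-4 + n) + n² = -4 + n + n²)
(g((6 - 3)*(-4 - 2))/(-60))² = ((-4 + (6 - 3)*(-4 - 2) + ((6 - 3)*(-4 - 2))²)/(-60))² = ((-4 + 3*(-6) + (3*(-6))²)*(-1/60))² = ((-4 - 18 + (-18)²)*(-1/60))² = ((-4 - 18 + 324)*(-1/60))² = (302*(-1/60))² = (-151/30)² = 22801/900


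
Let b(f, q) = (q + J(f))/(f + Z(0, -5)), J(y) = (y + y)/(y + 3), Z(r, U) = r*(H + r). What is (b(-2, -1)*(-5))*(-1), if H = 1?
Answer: 25/2 ≈ 12.500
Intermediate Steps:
Z(r, U) = r*(1 + r)
J(y) = 2*y/(3 + y) (J(y) = (2*y)/(3 + y) = 2*y/(3 + y))
b(f, q) = (q + 2*f/(3 + f))/f (b(f, q) = (q + 2*f/(3 + f))/(f + 0*(1 + 0)) = (q + 2*f/(3 + f))/(f + 0*1) = (q + 2*f/(3 + f))/(f + 0) = (q + 2*f/(3 + f))/f)
(b(-2, -1)*(-5))*(-1) = (((2*(-2) - (3 - 2))/((-2)*(3 - 2)))*(-5))*(-1) = (-½*(-4 - 1*1)/1*(-5))*(-1) = (-½*1*(-4 - 1)*(-5))*(-1) = (-½*1*(-5)*(-5))*(-1) = ((5/2)*(-5))*(-1) = -25/2*(-1) = 25/2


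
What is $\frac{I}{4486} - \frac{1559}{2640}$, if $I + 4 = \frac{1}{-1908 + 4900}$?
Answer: $- \frac{119071963}{201331680} \approx -0.59142$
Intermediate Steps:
$I = - \frac{11967}{2992}$ ($I = -4 + \frac{1}{-1908 + 4900} = -4 + \frac{1}{2992} = - \frac{11967}{2992} \approx -3.9997$)
$\frac{I}{4486} - \frac{1559}{2640} = - \frac{11967}{2992 \cdot 4486} - \frac{1559}{2640} = \left(- \frac{11967}{2992}\right) \frac{1}{4486} - \frac{1559}{2640} = - \frac{11967}{13422112} - \frac{1559}{2640} = - \frac{119071963}{201331680}$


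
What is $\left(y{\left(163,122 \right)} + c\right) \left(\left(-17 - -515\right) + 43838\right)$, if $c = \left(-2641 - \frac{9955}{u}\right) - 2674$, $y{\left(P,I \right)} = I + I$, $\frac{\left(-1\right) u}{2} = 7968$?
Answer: $- \frac{223900959271}{996} \approx -2.248 \cdot 10^{8}$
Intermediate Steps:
$u = -15936$ ($u = \left(-2\right) 7968 = -15936$)
$y{\left(P,I \right)} = 2 I$
$c = - \frac{84689885}{15936}$ ($c = \left(-2641 - \frac{9955}{-15936}\right) - 2674 = \left(-2641 - - \frac{9955}{15936}\right) - 2674 = \left(-2641 + \frac{9955}{15936}\right) - 2674 = - \frac{42077021}{15936} - 2674 = - \frac{84689885}{15936} \approx -5314.4$)
$\left(y{\left(163,122 \right)} + c\right) \left(\left(-17 - -515\right) + 43838\right) = \left(2 \cdot 122 - \frac{84689885}{15936}\right) \left(\left(-17 - -515\right) + 43838\right) = \left(244 - \frac{84689885}{15936}\right) \left(\left(-17 + 515\right) + 43838\right) = - \frac{80801501 \left(498 + 43838\right)}{15936} = \left(- \frac{80801501}{15936}\right) 44336 = - \frac{223900959271}{996}$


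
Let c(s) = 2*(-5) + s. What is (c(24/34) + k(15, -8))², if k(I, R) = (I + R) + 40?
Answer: 410881/289 ≈ 1421.7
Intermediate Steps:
k(I, R) = 40 + I + R
c(s) = -10 + s
(c(24/34) + k(15, -8))² = ((-10 + 24/34) + (40 + 15 - 8))² = ((-10 + 24*(1/34)) + 47)² = ((-10 + 12/17) + 47)² = (-158/17 + 47)² = (641/17)² = 410881/289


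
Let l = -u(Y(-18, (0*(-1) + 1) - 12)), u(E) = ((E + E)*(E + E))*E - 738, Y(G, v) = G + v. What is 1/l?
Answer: 1/98294 ≈ 1.0174e-5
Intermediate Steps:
u(E) = -738 + 4*E³ (u(E) = ((2*E)*(2*E))*E - 738 = (4*E²)*E - 738 = 4*E³ - 738 = -738 + 4*E³)
l = 98294 (l = -(-738 + 4*(-18 + ((0*(-1) + 1) - 12))³) = -(-738 + 4*(-18 + ((0 + 1) - 12))³) = -(-738 + 4*(-18 + (1 - 12))³) = -(-738 + 4*(-18 - 11)³) = -(-738 + 4*(-29)³) = -(-738 + 4*(-24389)) = -(-738 - 97556) = -1*(-98294) = 98294)
1/l = 1/98294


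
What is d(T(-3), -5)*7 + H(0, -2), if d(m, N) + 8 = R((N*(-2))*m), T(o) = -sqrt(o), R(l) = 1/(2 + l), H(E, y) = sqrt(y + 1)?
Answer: (-2 - 105*I + 10*sqrt(3)*(-56 + I))/(2*(I + 5*sqrt(3))) ≈ -55.954 + 1.3988*I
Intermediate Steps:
H(E, y) = sqrt(1 + y)
d(m, N) = -8 + 1/(2 - 2*N*m) (d(m, N) = -8 + 1/(2 + (N*(-2))*m) = -8 + 1/(2 + (-2*N)*m) = -8 + 1/(2 - 2*N*m))
d(T(-3), -5)*7 + H(0, -2) = ((15 - 16*(-5)*(-sqrt(-3)))/(2*(-1 - (-5)*sqrt(-3))))*7 + sqrt(1 - 2) = ((15 - 16*(-5)*(-I*sqrt(3)))/(2*(-1 - (-5)*I*sqrt(3))))*7 + sqrt(-1) = ((15 - 16*(-5)*(-I*sqrt(3)))/(2*(-1 - (-5)*I*sqrt(3))))*7 + I = ((15 - 80*I*sqrt(3))/(2*(-1 + 5*I*sqrt(3))))*7 + I = 7*(15 - 80*I*sqrt(3))/(2*(-1 + 5*I*sqrt(3))) + I = I + 7*(15 - 80*I*sqrt(3))/(2*(-1 + 5*I*sqrt(3)))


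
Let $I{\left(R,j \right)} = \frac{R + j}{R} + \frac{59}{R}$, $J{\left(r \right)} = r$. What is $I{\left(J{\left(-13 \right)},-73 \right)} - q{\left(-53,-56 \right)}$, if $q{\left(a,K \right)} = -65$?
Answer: $\frac{872}{13} \approx 67.077$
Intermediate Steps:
$I{\left(R,j \right)} = \frac{59}{R} + \frac{R + j}{R}$ ($I{\left(R,j \right)} = \frac{R + j}{R} + \frac{59}{R} = \frac{59}{R} + \frac{R + j}{R}$)
$I{\left(J{\left(-13 \right)},-73 \right)} - q{\left(-53,-56 \right)} = \frac{59 - 13 - 73}{-13} - -65 = \left(- \frac{1}{13}\right) \left(-27\right) + 65 = \frac{27}{13} + 65 = \frac{872}{13}$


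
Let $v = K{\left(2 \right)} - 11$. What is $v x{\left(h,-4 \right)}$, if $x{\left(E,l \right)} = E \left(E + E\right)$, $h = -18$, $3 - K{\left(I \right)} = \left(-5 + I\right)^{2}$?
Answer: $-11016$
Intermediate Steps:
$K{\left(I \right)} = 3 - \left(-5 + I\right)^{2}$
$x{\left(E,l \right)} = 2 E^{2}$ ($x{\left(E,l \right)} = E 2 E = 2 E^{2}$)
$v = -17$ ($v = \left(3 - \left(-5 + 2\right)^{2}\right) - 11 = \left(3 - \left(-3\right)^{2}\right) - 11 = \left(3 - 9\right) - 11 = -6 - 11 = -17$)
$v x{\left(h,-4 \right)} = - 17 \cdot 2 \left(-18\right)^{2} = - 17 \cdot 2 \cdot 324 = \left(-17\right) 648 = -11016$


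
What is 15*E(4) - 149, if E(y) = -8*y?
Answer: -629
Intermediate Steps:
15*E(4) - 149 = 15*(-8*4) - 149 = 15*(-32) - 149 = -480 - 149 = -629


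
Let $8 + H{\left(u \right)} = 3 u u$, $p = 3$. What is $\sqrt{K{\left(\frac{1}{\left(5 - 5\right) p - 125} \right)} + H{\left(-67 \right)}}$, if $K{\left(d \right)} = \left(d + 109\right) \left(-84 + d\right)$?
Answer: $\frac{3 \sqrt{7470139}}{125} \approx 65.596$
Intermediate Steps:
$K{\left(d \right)} = \left(-84 + d\right) \left(109 + d\right)$ ($K{\left(d \right)} = \left(109 + d\right) \left(-84 + d\right) = \left(-84 + d\right) \left(109 + d\right)$)
$H{\left(u \right)} = -8 + 3 u^{2}$ ($H{\left(u \right)} = -8 + 3 u u = -8 + 3 u^{2}$)
$\sqrt{K{\left(\frac{1}{\left(5 - 5\right) p - 125} \right)} + H{\left(-67 \right)}} = \sqrt{\left(-9156 + \left(\frac{1}{\left(5 - 5\right) 3 - 125}\right)^{2} + \frac{25}{\left(5 - 5\right) 3 - 125}\right) - \left(8 - 3 \left(-67\right)^{2}\right)} = \sqrt{\left(-9156 + \left(\frac{1}{0 \cdot 3 - 125}\right)^{2} + \frac{25}{0 \cdot 3 - 125}\right) + \left(-8 + 3 \cdot 4489\right)} = \sqrt{\left(-9156 + \left(\frac{1}{0 - 125}\right)^{2} + \frac{25}{0 - 125}\right) + \left(-8 + 13467\right)} = \sqrt{\left(-9156 + \left(\frac{1}{-125}\right)^{2} + \frac{25}{-125}\right) + 13459} = \sqrt{\left(-9156 + \left(- \frac{1}{125}\right)^{2} + 25 \left(- \frac{1}{125}\right)\right) + 13459} = \sqrt{\left(-9156 + \frac{1}{15625} - \frac{1}{5}\right) + 13459} = \sqrt{- \frac{143065624}{15625} + 13459} = \sqrt{\frac{67231251}{15625}} = \frac{3 \sqrt{7470139}}{125}$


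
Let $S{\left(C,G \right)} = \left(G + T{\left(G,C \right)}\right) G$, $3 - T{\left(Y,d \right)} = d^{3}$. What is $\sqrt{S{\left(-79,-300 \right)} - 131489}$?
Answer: $i \sqrt{147954089} \approx 12164.0 i$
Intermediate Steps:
$T{\left(Y,d \right)} = 3 - d^{3}$
$S{\left(C,G \right)} = G \left(3 + G - C^{3}\right)$ ($S{\left(C,G \right)} = \left(G - \left(-3 + C^{3}\right)\right) G = \left(3 + G - C^{3}\right) G = G \left(3 + G - C^{3}\right)$)
$\sqrt{S{\left(-79,-300 \right)} - 131489} = \sqrt{- 300 \left(3 - 300 - \left(-79\right)^{3}\right) - 131489} = \sqrt{- 300 \left(3 - 300 - -493039\right) - 131489} = \sqrt{- 300 \left(3 - 300 + 493039\right) - 131489} = \sqrt{\left(-300\right) 492742 - 131489} = \sqrt{-147822600 - 131489} = \sqrt{-147954089} = i \sqrt{147954089}$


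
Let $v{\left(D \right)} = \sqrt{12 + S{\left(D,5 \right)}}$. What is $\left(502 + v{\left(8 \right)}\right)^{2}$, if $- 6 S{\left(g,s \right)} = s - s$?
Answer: $252016 + 2008 \sqrt{3} \approx 2.5549 \cdot 10^{5}$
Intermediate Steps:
$S{\left(g,s \right)} = 0$ ($S{\left(g,s \right)} = - \frac{s - s}{6} = \left(- \frac{1}{6}\right) 0 = 0$)
$v{\left(D \right)} = 2 \sqrt{3}$ ($v{\left(D \right)} = \sqrt{12 + 0} = \sqrt{12} = 2 \sqrt{3}$)
$\left(502 + v{\left(8 \right)}\right)^{2} = \left(502 + 2 \sqrt{3}\right)^{2}$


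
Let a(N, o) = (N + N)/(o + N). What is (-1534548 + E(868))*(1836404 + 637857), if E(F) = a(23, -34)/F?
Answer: -18126268269247675/4774 ≈ -3.7969e+12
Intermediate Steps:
a(N, o) = 2*N/(N + o) (a(N, o) = (2*N)/(N + o) = 2*N/(N + o))
E(F) = -46/(11*F) (E(F) = (2*23/(23 - 34))/F = (2*23/(-11))/F = (2*23*(-1/11))/F = -46/(11*F))
(-1534548 + E(868))*(1836404 + 637857) = (-1534548 - 46/11/868)*(1836404 + 637857) = (-1534548 - 46/11*1/868)*2474261 = (-1534548 - 23/4774)*2474261 = -7325932175/4774*2474261 = -18126268269247675/4774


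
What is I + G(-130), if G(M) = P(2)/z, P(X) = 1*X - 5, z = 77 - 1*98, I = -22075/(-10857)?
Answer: 23626/10857 ≈ 2.1761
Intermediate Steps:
I = 22075/10857 (I = -22075*(-1/10857) = 22075/10857 ≈ 2.0332)
z = -21 (z = 77 - 98 = -21)
P(X) = -5 + X (P(X) = X - 5 = -5 + X)
G(M) = 1/7 (G(M) = (-5 + 2)/(-21) = -3*(-1/21) = 1/7)
I + G(-130) = 22075/10857 + 1/7 = 23626/10857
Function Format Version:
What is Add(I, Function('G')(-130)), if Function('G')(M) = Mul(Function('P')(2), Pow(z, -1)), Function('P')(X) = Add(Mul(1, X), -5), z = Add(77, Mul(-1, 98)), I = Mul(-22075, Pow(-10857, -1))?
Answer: Rational(23626, 10857) ≈ 2.1761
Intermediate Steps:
I = Rational(22075, 10857) (I = Mul(-22075, Rational(-1, 10857)) = Rational(22075, 10857) ≈ 2.0332)
z = -21 (z = Add(77, -98) = -21)
Function('P')(X) = Add(-5, X) (Function('P')(X) = Add(X, -5) = Add(-5, X))
Function('G')(M) = Rational(1, 7) (Function('G')(M) = Mul(Add(-5, 2), Pow(-21, -1)) = Mul(-3, Rational(-1, 21)) = Rational(1, 7))
Add(I, Function('G')(-130)) = Add(Rational(22075, 10857), Rational(1, 7)) = Rational(23626, 10857)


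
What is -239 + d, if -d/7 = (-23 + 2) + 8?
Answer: -148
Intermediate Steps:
d = 91 (d = -7*((-23 + 2) + 8) = -7*(-21 + 8) = -7*(-13) = 91)
-239 + d = -239 + 91 = -148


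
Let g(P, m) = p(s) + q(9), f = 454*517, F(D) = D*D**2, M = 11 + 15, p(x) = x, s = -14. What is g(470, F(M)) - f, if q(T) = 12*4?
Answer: -234684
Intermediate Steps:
M = 26
q(T) = 48
F(D) = D**3
f = 234718
g(P, m) = 34 (g(P, m) = -14 + 48 = 34)
g(470, F(M)) - f = 34 - 1*234718 = 34 - 234718 = -234684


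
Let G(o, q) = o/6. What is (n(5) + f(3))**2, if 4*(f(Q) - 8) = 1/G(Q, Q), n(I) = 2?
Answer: 441/4 ≈ 110.25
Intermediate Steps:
G(o, q) = o/6 (G(o, q) = o*(1/6) = o/6)
f(Q) = 8 + 3/(2*Q) (f(Q) = 8 + 1/(4*((Q/6))) = 8 + (6/Q)/4 = 8 + 3/(2*Q))
(n(5) + f(3))**2 = (2 + (8 + (3/2)/3))**2 = (2 + (8 + (3/2)*(1/3)))**2 = (2 + (8 + 1/2))**2 = (2 + 17/2)**2 = (21/2)**2 = 441/4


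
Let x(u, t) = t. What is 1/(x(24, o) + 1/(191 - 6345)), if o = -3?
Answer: -6154/18463 ≈ -0.33332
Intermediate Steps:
1/(x(24, o) + 1/(191 - 6345)) = 1/(-3 + 1/(191 - 6345)) = 1/(-3 + 1/(-6154)) = 1/(-3 - 1/6154) = 1/(-18463/6154) = -6154/18463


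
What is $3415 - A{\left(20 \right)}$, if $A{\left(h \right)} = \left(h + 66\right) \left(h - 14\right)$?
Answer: $2899$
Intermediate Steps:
$A{\left(h \right)} = \left(-14 + h\right) \left(66 + h\right)$ ($A{\left(h \right)} = \left(66 + h\right) \left(-14 + h\right) = \left(-14 + h\right) \left(66 + h\right)$)
$3415 - A{\left(20 \right)} = 3415 - \left(-924 + 20^{2} + 52 \cdot 20\right) = 3415 - \left(-924 + 400 + 1040\right) = 3415 - 516 = 2899$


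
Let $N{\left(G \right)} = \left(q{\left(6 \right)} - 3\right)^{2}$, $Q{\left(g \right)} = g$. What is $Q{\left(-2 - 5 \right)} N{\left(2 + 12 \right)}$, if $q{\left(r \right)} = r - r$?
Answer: $-63$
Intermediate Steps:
$q{\left(r \right)} = 0$
$N{\left(G \right)} = 9$ ($N{\left(G \right)} = \left(0 - 3\right)^{2} = \left(-3\right)^{2} = 9$)
$Q{\left(-2 - 5 \right)} N{\left(2 + 12 \right)} = \left(-2 - 5\right) 9 = \left(-7\right) 9 = -63$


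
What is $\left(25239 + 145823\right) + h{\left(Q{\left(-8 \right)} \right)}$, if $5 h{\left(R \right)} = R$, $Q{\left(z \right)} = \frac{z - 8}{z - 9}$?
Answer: $\frac{14540286}{85} \approx 1.7106 \cdot 10^{5}$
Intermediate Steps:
$Q{\left(z \right)} = \frac{-8 + z}{-9 + z}$
$h{\left(R \right)} = \frac{R}{5}$
$\left(25239 + 145823\right) + h{\left(Q{\left(-8 \right)} \right)} = \left(25239 + 145823\right) + \frac{\frac{1}{-9 - 8} \left(-8 - 8\right)}{5} = 171062 + \frac{\frac{1}{-17} \left(-16\right)}{5} = 171062 + \frac{\left(- \frac{1}{17}\right) \left(-16\right)}{5} = 171062 + \frac{1}{5} \cdot \frac{16}{17} = 171062 + \frac{16}{85} = \frac{14540286}{85}$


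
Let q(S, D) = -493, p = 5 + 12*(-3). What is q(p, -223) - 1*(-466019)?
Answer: 465526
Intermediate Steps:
p = -31 (p = 5 - 36 = -31)
q(p, -223) - 1*(-466019) = -493 - 1*(-466019) = -493 + 466019 = 465526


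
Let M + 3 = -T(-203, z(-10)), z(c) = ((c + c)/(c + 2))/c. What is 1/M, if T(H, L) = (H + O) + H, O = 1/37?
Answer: 37/14910 ≈ 0.0024816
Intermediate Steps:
z(c) = 2/(2 + c) (z(c) = ((2*c)/(2 + c))/c = (2*c/(2 + c))/c = 2/(2 + c))
O = 1/37 ≈ 0.027027
T(H, L) = 1/37 + 2*H (T(H, L) = (H + 1/37) + H = (1/37 + H) + H = 1/37 + 2*H)
M = 14910/37 (M = -3 - (1/37 + 2*(-203)) = -3 - (1/37 - 406) = -3 - 1*(-15021/37) = -3 + 15021/37 = 14910/37 ≈ 402.97)
1/M = 1/(14910/37) = 37/14910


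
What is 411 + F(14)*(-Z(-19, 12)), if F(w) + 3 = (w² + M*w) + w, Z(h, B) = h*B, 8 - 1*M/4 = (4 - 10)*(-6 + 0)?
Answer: -309897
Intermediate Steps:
M = -112 (M = 32 - 4*(4 - 10)*(-6 + 0) = 32 - (-24)*(-6) = 32 - 4*36 = 32 - 144 = -112)
Z(h, B) = B*h
F(w) = -3 + w² - 111*w (F(w) = -3 + ((w² - 112*w) + w) = -3 + (w² - 111*w) = -3 + w² - 111*w)
411 + F(14)*(-Z(-19, 12)) = 411 + (-3 + 14² - 111*14)*(-12*(-19)) = 411 + (-3 + 196 - 1554)*(-1*(-228)) = 411 - 1361*228 = 411 - 310308 = -309897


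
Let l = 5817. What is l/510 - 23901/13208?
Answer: 10773571/1122680 ≈ 9.5963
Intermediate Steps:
l/510 - 23901/13208 = 5817/510 - 23901/13208 = 5817*(1/510) - 23901*1/13208 = 1939/170 - 23901/13208 = 10773571/1122680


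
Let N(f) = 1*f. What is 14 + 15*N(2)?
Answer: 44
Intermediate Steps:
N(f) = f
14 + 15*N(2) = 14 + 15*2 = 14 + 30 = 44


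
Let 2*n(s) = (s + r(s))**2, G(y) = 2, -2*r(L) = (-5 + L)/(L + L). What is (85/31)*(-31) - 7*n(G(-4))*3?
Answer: -18461/128 ≈ -144.23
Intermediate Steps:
r(L) = -(-5 + L)/(4*L) (r(L) = -(-5 + L)/(2*(L + L)) = -(-5 + L)/(2*(2*L)) = -(-5 + L)*1/(2*L)/2 = -(-5 + L)/(4*L))
n(s) = (s + (5 - s)/(4*s))**2/2
(85/31)*(-31) - 7*n(G(-4))*3 = (85/31)*(-31) - 7*(5 - 1*2 + 4*2**2)**2/(32*2**2)*3 = (85*(1/31))*(-31) - 7*(5 - 2 + 4*4)**2/(32*4)*3 = (85/31)*(-31) - 7*(5 - 2 + 16)**2/(32*4)*3 = -85 - 7*19**2/(32*4)*3 = -85 - 7*361/(32*4)*3 = -85 - 7*361/128*3 = -85 - 2527/128*3 = -85 - 7581/128 = -18461/128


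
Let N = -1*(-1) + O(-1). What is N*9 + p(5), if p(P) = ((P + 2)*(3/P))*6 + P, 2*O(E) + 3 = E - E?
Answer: 257/10 ≈ 25.700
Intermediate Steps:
O(E) = -3/2 (O(E) = -3/2 + (E - E)/2 = -3/2 + (1/2)*0 = -3/2 + 0 = -3/2)
p(P) = P + 18*(2 + P)/P (p(P) = ((2 + P)*(3/P))*6 + P = (3*(2 + P)/P)*6 + P = 18*(2 + P)/P + P = P + 18*(2 + P)/P)
N = -1/2 (N = -1*(-1) - 3/2 = 1 - 3/2 = -1/2 ≈ -0.50000)
N*9 + p(5) = -1/2*9 + (18 + 5 + 36/5) = -9/2 + (18 + 5 + 36*(1/5)) = -9/2 + (18 + 5 + 36/5) = -9/2 + 151/5 = 257/10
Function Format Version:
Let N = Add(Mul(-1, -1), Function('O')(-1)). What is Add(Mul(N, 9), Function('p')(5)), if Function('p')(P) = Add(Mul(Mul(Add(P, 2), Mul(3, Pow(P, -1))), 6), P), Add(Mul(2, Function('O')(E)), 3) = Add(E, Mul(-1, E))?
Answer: Rational(257, 10) ≈ 25.700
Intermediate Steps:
Function('O')(E) = Rational(-3, 2) (Function('O')(E) = Add(Rational(-3, 2), Mul(Rational(1, 2), Add(E, Mul(-1, E)))) = Add(Rational(-3, 2), Mul(Rational(1, 2), 0)) = Add(Rational(-3, 2), 0) = Rational(-3, 2))
Function('p')(P) = Add(P, Mul(18, Pow(P, -1), Add(2, P))) (Function('p')(P) = Add(Mul(Mul(Add(2, P), Mul(3, Pow(P, -1))), 6), P) = Add(Mul(Mul(3, Pow(P, -1), Add(2, P)), 6), P) = Add(Mul(18, Pow(P, -1), Add(2, P)), P) = Add(P, Mul(18, Pow(P, -1), Add(2, P))))
N = Rational(-1, 2) (N = Add(Mul(-1, -1), Rational(-3, 2)) = Add(1, Rational(-3, 2)) = Rational(-1, 2) ≈ -0.50000)
Add(Mul(N, 9), Function('p')(5)) = Add(Mul(Rational(-1, 2), 9), Add(18, 5, Mul(36, Pow(5, -1)))) = Add(Rational(-9, 2), Add(18, 5, Mul(36, Rational(1, 5)))) = Add(Rational(-9, 2), Add(18, 5, Rational(36, 5))) = Add(Rational(-9, 2), Rational(151, 5)) = Rational(257, 10)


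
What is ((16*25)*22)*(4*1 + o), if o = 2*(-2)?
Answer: 0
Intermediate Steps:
o = -4
((16*25)*22)*(4*1 + o) = ((16*25)*22)*(4*1 - 4) = (400*22)*(4 - 4) = 8800*0 = 0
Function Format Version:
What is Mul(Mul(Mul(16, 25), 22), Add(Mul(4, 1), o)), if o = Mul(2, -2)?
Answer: 0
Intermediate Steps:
o = -4
Mul(Mul(Mul(16, 25), 22), Add(Mul(4, 1), o)) = Mul(Mul(Mul(16, 25), 22), Add(Mul(4, 1), -4)) = Mul(Mul(400, 22), Add(4, -4)) = Mul(8800, 0) = 0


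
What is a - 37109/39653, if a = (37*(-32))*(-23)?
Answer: 1079793387/39653 ≈ 27231.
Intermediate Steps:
a = 27232 (a = -1184*(-23) = 27232)
a - 37109/39653 = 27232 - 37109/39653 = 1079793387/39653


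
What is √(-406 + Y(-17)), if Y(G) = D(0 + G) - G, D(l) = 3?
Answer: I*√386 ≈ 19.647*I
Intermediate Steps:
Y(G) = 3 - G
√(-406 + Y(-17)) = √(-406 + (3 - 1*(-17))) = √(-406 + (3 + 17)) = √(-406 + 20) = √(-386) = I*√386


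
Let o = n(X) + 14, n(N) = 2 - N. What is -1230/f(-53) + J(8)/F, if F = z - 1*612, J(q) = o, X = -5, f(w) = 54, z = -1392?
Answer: -137003/6012 ≈ -22.788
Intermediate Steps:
o = 21 (o = (2 - 1*(-5)) + 14 = (2 + 5) + 14 = 7 + 14 = 21)
J(q) = 21
F = -2004 (F = -1392 - 1*612 = -1392 - 612 = -2004)
-1230/f(-53) + J(8)/F = -1230/54 + 21/(-2004) = -1230*1/54 + 21*(-1/2004) = -205/9 - 7/668 = -137003/6012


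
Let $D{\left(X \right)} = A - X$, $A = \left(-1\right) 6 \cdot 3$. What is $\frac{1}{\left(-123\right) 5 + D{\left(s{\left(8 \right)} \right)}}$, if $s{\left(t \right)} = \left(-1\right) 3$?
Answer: $- \frac{1}{630} \approx -0.0015873$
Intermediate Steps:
$s{\left(t \right)} = -3$
$A = -18$ ($A = \left(-6\right) 3 = -18$)
$D{\left(X \right)} = -18 - X$
$\frac{1}{\left(-123\right) 5 + D{\left(s{\left(8 \right)} \right)}} = \frac{1}{\left(-123\right) 5 - 15} = \frac{1}{-615 + \left(-18 + 3\right)} = \frac{1}{-615 - 15} = \frac{1}{-630} = - \frac{1}{630}$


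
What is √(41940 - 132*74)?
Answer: 2*√8043 ≈ 179.37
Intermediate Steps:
√(41940 - 132*74) = √(41940 - 9768) = √32172 = 2*√8043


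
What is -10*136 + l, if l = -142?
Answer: -1502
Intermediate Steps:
-10*136 + l = -10*136 - 142 = -1360 - 142 = -1502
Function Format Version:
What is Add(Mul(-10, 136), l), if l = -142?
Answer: -1502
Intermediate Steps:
Add(Mul(-10, 136), l) = Add(Mul(-10, 136), -142) = Add(-1360, -142) = -1502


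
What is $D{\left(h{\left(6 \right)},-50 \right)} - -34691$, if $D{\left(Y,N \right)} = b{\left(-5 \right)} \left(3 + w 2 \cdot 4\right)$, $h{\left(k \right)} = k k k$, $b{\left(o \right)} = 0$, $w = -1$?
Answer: $34691$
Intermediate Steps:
$h{\left(k \right)} = k^{3}$ ($h{\left(k \right)} = k k^{2} = k^{3}$)
$D{\left(Y,N \right)} = 0$ ($D{\left(Y,N \right)} = 0 \left(3 + \left(-1\right) 2 \cdot 4\right) = 0 \left(3 - 8\right) = 0 \left(-5\right) = 0$)
$D{\left(h{\left(6 \right)},-50 \right)} - -34691 = 0 - -34691 = 0 + 34691 = 34691$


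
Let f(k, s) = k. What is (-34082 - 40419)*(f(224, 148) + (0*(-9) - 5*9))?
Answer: -13335679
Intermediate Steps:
(-34082 - 40419)*(f(224, 148) + (0*(-9) - 5*9)) = (-34082 - 40419)*(224 + (0*(-9) - 5*9)) = -74501*(224 + (0 - 45)) = -74501*(224 - 45) = -74501*179 = -13335679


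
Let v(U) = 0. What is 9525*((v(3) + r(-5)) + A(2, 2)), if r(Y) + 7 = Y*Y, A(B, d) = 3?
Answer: 200025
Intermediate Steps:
r(Y) = -7 + Y² (r(Y) = -7 + Y*Y = -7 + Y²)
9525*((v(3) + r(-5)) + A(2, 2)) = 9525*((0 + (-7 + (-5)²)) + 3) = 9525*((0 + (-7 + 25)) + 3) = 9525*((0 + 18) + 3) = 9525*(18 + 3) = 9525*21 = 200025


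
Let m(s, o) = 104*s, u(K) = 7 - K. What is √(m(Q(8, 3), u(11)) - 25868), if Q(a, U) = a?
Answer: 2*I*√6259 ≈ 158.23*I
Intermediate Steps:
√(m(Q(8, 3), u(11)) - 25868) = √(104*8 - 25868) = √(832 - 25868) = √(-25036) = 2*I*√6259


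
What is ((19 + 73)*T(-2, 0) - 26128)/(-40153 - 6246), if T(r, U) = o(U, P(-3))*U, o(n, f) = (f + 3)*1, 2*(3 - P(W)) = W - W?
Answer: 26128/46399 ≈ 0.56312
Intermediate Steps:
P(W) = 3 (P(W) = 3 - (W - W)/2 = 3 - ½*0 = 3 + 0 = 3)
o(n, f) = 3 + f (o(n, f) = (3 + f)*1 = 3 + f)
T(r, U) = 6*U (T(r, U) = (3 + 3)*U = 6*U)
((19 + 73)*T(-2, 0) - 26128)/(-40153 - 6246) = ((19 + 73)*(6*0) - 26128)/(-40153 - 6246) = (92*0 - 26128)/(-46399) = (0 - 26128)*(-1/46399) = -26128*(-1/46399) = 26128/46399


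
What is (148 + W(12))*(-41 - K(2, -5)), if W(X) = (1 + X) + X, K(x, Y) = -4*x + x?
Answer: -6055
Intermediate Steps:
K(x, Y) = -3*x
W(X) = 1 + 2*X
(148 + W(12))*(-41 - K(2, -5)) = (148 + (1 + 2*12))*(-41 - (-3)*2) = (148 + (1 + 24))*(-41 - 1*(-6)) = (148 + 25)*(-41 + 6) = 173*(-35) = -6055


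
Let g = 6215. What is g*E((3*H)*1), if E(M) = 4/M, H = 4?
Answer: 6215/3 ≈ 2071.7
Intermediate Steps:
g*E((3*H)*1) = 6215*(4/(((3*4)*1))) = 6215*(4/((12*1))) = 6215*(4/12) = 6215*(4*(1/12)) = 6215*(1/3) = 6215/3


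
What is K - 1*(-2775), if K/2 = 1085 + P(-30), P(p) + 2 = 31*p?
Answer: 3081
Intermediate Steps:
P(p) = -2 + 31*p
K = 306 (K = 2*(1085 + (-2 + 31*(-30))) = 2*(1085 + (-2 - 930)) = 2*(1085 - 932) = 2*153 = 306)
K - 1*(-2775) = 306 - 1*(-2775) = 306 + 2775 = 3081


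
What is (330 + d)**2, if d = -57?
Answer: 74529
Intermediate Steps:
(330 + d)**2 = (330 - 57)**2 = 273**2 = 74529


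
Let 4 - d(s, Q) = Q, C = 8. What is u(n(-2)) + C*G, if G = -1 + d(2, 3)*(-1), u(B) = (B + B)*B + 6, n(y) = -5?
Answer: 40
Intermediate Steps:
d(s, Q) = 4 - Q
u(B) = 6 + 2*B² (u(B) = (2*B)*B + 6 = 2*B² + 6 = 6 + 2*B²)
G = -2 (G = -1 + (4 - 1*3)*(-1) = -1 + (4 - 3)*(-1) = -1 + 1*(-1) = -1 - 1 = -2)
u(n(-2)) + C*G = (6 + 2*(-5)²) + 8*(-2) = (6 + 2*25) - 16 = (6 + 50) - 16 = 56 - 16 = 40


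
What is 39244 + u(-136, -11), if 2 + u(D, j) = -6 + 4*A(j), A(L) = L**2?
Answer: 39720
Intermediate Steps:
u(D, j) = -8 + 4*j**2 (u(D, j) = -2 + (-6 + 4*j**2) = -8 + 4*j**2)
39244 + u(-136, -11) = 39244 + (-8 + 4*(-11)**2) = 39244 + (-8 + 4*121) = 39244 + (-8 + 484) = 39244 + 476 = 39720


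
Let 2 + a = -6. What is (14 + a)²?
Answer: 36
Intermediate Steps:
a = -8 (a = -2 - 6 = -8)
(14 + a)² = (14 - 8)² = 6² = 36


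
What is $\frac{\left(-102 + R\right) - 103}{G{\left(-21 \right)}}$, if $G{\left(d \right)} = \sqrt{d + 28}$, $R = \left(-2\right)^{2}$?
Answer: $- \frac{201 \sqrt{7}}{7} \approx -75.971$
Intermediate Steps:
$R = 4$
$G{\left(d \right)} = \sqrt{28 + d}$
$\frac{\left(-102 + R\right) - 103}{G{\left(-21 \right)}} = \frac{\left(-102 + 4\right) - 103}{\sqrt{28 - 21}} = \frac{-98 - 103}{\sqrt{7}} = - 201 \frac{\sqrt{7}}{7} = - \frac{201 \sqrt{7}}{7}$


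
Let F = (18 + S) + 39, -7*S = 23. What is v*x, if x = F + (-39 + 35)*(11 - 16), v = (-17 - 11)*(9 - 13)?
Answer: 8256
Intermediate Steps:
S = -23/7 (S = -⅐*23 = -23/7 ≈ -3.2857)
F = 376/7 (F = (18 - 23/7) + 39 = 103/7 + 39 = 376/7 ≈ 53.714)
v = 112 (v = -28*(-4) = 112)
x = 516/7 (x = 376/7 + (-39 + 35)*(11 - 16) = 376/7 - 4*(-5) = 376/7 + 20 = 516/7 ≈ 73.714)
v*x = 112*(516/7) = 8256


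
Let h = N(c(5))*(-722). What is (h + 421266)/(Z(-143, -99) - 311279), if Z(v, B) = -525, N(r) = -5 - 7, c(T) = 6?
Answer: -214965/155902 ≈ -1.3788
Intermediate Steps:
N(r) = -12
h = 8664 (h = -12*(-722) = 8664)
(h + 421266)/(Z(-143, -99) - 311279) = (8664 + 421266)/(-525 - 311279) = 429930/(-311804) = 429930*(-1/311804) = -214965/155902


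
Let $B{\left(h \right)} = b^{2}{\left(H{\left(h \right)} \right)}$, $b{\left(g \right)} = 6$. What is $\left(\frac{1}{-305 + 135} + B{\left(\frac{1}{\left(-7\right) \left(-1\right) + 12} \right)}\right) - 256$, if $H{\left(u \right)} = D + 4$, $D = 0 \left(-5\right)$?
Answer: $- \frac{37401}{170} \approx -220.01$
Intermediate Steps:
$D = 0$
$H{\left(u \right)} = 4$ ($H{\left(u \right)} = 0 + 4 = 4$)
$B{\left(h \right)} = 36$ ($B{\left(h \right)} = 6^{2} = 36$)
$\left(\frac{1}{-305 + 135} + B{\left(\frac{1}{\left(-7\right) \left(-1\right) + 12} \right)}\right) - 256 = \left(\frac{1}{-305 + 135} + 36\right) - 256 = \left(\frac{1}{-170} + 36\right) - 256 = \left(- \frac{1}{170} + 36\right) - 256 = \frac{6119}{170} - 256 = - \frac{37401}{170}$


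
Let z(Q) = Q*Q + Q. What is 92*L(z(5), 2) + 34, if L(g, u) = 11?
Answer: 1046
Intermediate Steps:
z(Q) = Q + Q² (z(Q) = Q² + Q = Q + Q²)
92*L(z(5), 2) + 34 = 92*11 + 34 = 1012 + 34 = 1046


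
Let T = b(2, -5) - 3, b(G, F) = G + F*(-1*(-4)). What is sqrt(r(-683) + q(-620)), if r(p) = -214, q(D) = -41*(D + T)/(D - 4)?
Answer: 17*I*sqrt(21567)/156 ≈ 16.004*I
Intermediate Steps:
b(G, F) = G + 4*F (b(G, F) = G + F*4 = G + 4*F)
T = -21 (T = (2 + 4*(-5)) - 3 = (2 - 20) - 3 = -18 - 3 = -21)
q(D) = -41*(-21 + D)/(-4 + D) (q(D) = -41*(D - 21)/(D - 4) = -41*(-21 + D)/(-4 + D))
sqrt(r(-683) + q(-620)) = sqrt(-214 + 41*(21 - 1*(-620))/(-4 - 620)) = sqrt(-214 + 41*(21 + 620)/(-624)) = sqrt(-214 + 41*(-1/624)*641) = sqrt(-214 - 26281/624) = sqrt(-159817/624) = 17*I*sqrt(21567)/156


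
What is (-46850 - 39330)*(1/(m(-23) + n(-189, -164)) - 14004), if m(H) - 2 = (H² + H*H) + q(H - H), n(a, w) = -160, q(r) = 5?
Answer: 218442497084/181 ≈ 1.2069e+9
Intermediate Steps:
m(H) = 7 + 2*H² (m(H) = 2 + ((H² + H*H) + 5) = 2 + ((H² + H²) + 5) = 2 + (2*H² + 5) = 2 + (5 + 2*H²) = 7 + 2*H²)
(-46850 - 39330)*(1/(m(-23) + n(-189, -164)) - 14004) = (-46850 - 39330)*(1/((7 + 2*(-23)²) - 160) - 14004) = -86180*(1/((7 + 2*529) - 160) - 14004) = -86180*(1/((7 + 1058) - 160) - 14004) = -86180*(1/(1065 - 160) - 14004) = -86180*(1/905 - 14004) = -86180*(-12673619/905) = 218442497084/181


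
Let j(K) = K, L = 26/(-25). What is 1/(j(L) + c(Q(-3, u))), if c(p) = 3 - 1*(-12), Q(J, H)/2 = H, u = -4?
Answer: 25/349 ≈ 0.071633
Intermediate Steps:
L = -26/25 (L = 26*(-1/25) = -26/25 ≈ -1.0400)
Q(J, H) = 2*H
c(p) = 15 (c(p) = 3 + 12 = 15)
1/(j(L) + c(Q(-3, u))) = 1/(-26/25 + 15) = 1/(349/25) = 25/349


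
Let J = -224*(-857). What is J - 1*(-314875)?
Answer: 506843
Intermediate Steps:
J = 191968
J - 1*(-314875) = 191968 - 1*(-314875) = 191968 + 314875 = 506843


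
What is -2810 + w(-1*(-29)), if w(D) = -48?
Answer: -2858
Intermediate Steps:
-2810 + w(-1*(-29)) = -2810 - 48 = -2858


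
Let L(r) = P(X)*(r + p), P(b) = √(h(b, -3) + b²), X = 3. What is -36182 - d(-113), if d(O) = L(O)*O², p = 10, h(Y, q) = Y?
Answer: -36182 + 2630414*√3 ≈ 4.5198e+6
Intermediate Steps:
P(b) = √(b + b²)
L(r) = 2*√3*(10 + r) (L(r) = √(3*(1 + 3))*(r + 10) = √(3*4)*(10 + r) = √12*(10 + r) = (2*√3)*(10 + r) = 2*√3*(10 + r))
d(O) = 2*√3*O²*(10 + O) (d(O) = (2*√3*(10 + O))*O² = 2*√3*O²*(10 + O))
-36182 - d(-113) = -36182 - 2*√3*(-113)²*(10 - 113) = -36182 - 2*√3*12769*(-103) = -36182 - (-2630414)*√3 = -36182 + 2630414*√3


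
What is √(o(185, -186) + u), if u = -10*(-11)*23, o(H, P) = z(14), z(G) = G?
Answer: 4*√159 ≈ 50.438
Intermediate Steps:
o(H, P) = 14
u = 2530 (u = 110*23 = 2530)
√(o(185, -186) + u) = √(14 + 2530) = √2544 = 4*√159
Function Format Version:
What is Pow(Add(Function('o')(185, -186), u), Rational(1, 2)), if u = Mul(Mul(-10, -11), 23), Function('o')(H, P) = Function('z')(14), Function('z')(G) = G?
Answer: Mul(4, Pow(159, Rational(1, 2))) ≈ 50.438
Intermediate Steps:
Function('o')(H, P) = 14
u = 2530 (u = Mul(110, 23) = 2530)
Pow(Add(Function('o')(185, -186), u), Rational(1, 2)) = Pow(Add(14, 2530), Rational(1, 2)) = Pow(2544, Rational(1, 2)) = Mul(4, Pow(159, Rational(1, 2)))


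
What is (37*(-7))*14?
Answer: -3626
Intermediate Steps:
(37*(-7))*14 = -259*14 = -3626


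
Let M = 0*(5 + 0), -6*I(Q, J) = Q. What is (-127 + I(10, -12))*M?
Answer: 0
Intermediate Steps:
I(Q, J) = -Q/6
M = 0 (M = 0*5 = 0)
(-127 + I(10, -12))*M = (-127 - ⅙*10)*0 = (-127 - 5/3)*0 = -386/3*0 = 0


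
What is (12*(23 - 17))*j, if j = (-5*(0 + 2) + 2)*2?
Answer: -1152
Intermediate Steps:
j = -16 (j = (-5*2 + 2)*2 = (-10 + 2)*2 = -8*2 = -16)
(12*(23 - 17))*j = (12*(23 - 17))*(-16) = (12*6)*(-16) = 72*(-16) = -1152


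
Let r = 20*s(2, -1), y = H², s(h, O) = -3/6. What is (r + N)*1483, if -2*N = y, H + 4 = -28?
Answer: -774126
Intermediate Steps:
s(h, O) = -½ (s(h, O) = -3*⅙ = -½)
H = -32 (H = -4 - 28 = -32)
y = 1024 (y = (-32)² = 1024)
N = -512 (N = -½*1024 = -512)
r = -10 (r = 20*(-½) = -10)
(r + N)*1483 = (-10 - 512)*1483 = -522*1483 = -774126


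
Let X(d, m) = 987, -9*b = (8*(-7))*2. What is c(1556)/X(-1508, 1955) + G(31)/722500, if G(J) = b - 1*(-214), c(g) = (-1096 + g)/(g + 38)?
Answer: 516457547/852520016250 ≈ 0.00060580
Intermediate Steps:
b = 112/9 (b = -8*(-7)*2/9 = -(-56)*2/9 = -⅑*(-112) = 112/9 ≈ 12.444)
c(g) = (-1096 + g)/(38 + g)
G(J) = 2038/9 (G(J) = 112/9 - 1*(-214) = 112/9 + 214 = 2038/9)
c(1556)/X(-1508, 1955) + G(31)/722500 = ((-1096 + 1556)/(38 + 1556))/987 + (2038/9)/722500 = (460/1594)*(1/987) + (2038/9)*(1/722500) = ((1/1594)*460)*(1/987) + 1019/3251250 = (230/797)*(1/987) + 1019/3251250 = 230/786639 + 1019/3251250 = 516457547/852520016250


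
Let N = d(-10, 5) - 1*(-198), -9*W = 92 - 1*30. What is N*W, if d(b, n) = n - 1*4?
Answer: -12338/9 ≈ -1370.9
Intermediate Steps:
d(b, n) = -4 + n (d(b, n) = n - 4 = -4 + n)
W = -62/9 (W = -(92 - 1*30)/9 = -(92 - 30)/9 = -1/9*62 = -62/9 ≈ -6.8889)
N = 199 (N = (-4 + 5) - 1*(-198) = 1 + 198 = 199)
N*W = 199*(-62/9) = -12338/9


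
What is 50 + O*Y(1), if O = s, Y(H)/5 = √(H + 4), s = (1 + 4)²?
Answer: 50 + 125*√5 ≈ 329.51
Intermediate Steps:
s = 25 (s = 5² = 25)
Y(H) = 5*√(4 + H) (Y(H) = 5*√(H + 4) = 5*√(4 + H))
O = 25
50 + O*Y(1) = 50 + 25*(5*√(4 + 1)) = 50 + 25*(5*√5) = 50 + 125*√5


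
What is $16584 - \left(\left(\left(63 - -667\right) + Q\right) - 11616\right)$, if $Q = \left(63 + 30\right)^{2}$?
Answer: $18821$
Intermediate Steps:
$Q = 8649$ ($Q = 93^{2} = 8649$)
$16584 - \left(\left(\left(63 - -667\right) + Q\right) - 11616\right) = 16584 - \left(\left(\left(63 - -667\right) + 8649\right) - 11616\right) = 16584 - \left(\left(\left(63 + 667\right) + 8649\right) - 11616\right) = 16584 - \left(\left(730 + 8649\right) - 11616\right) = 16584 - \left(9379 - 11616\right) = 16584 - -2237 = 16584 + 2237 = 18821$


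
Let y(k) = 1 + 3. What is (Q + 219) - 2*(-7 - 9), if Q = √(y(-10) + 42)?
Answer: 251 + √46 ≈ 257.78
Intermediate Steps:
y(k) = 4
Q = √46 (Q = √(4 + 42) = √46 ≈ 6.7823)
(Q + 219) - 2*(-7 - 9) = (√46 + 219) - 2*(-7 - 9) = (219 + √46) - 2*(-16) = (219 + √46) + 32 = 251 + √46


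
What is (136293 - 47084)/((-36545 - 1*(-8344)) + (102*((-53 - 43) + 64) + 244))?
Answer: -89209/31221 ≈ -2.8573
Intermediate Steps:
(136293 - 47084)/((-36545 - 1*(-8344)) + (102*((-53 - 43) + 64) + 244)) = 89209/((-36545 + 8344) + (102*(-96 + 64) + 244)) = 89209/(-28201 + (102*(-32) + 244)) = 89209/(-28201 + (-3264 + 244)) = 89209/(-28201 - 3020) = 89209/(-31221) = 89209*(-1/31221) = -89209/31221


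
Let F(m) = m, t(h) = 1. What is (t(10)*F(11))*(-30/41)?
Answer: -330/41 ≈ -8.0488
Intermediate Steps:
(t(10)*F(11))*(-30/41) = (1*11)*(-30/41) = 11*(-30*1/41) = 11*(-30/41) = -330/41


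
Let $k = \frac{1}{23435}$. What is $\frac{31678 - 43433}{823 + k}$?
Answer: $- \frac{275478425}{19287006} \approx -14.283$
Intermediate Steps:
$k = \frac{1}{23435} \approx 4.2671 \cdot 10^{-5}$
$\frac{31678 - 43433}{823 + k} = \frac{31678 - 43433}{823 + \frac{1}{23435}} = - \frac{11755}{\frac{19287006}{23435}} = \left(-11755\right) \frac{23435}{19287006} = - \frac{275478425}{19287006}$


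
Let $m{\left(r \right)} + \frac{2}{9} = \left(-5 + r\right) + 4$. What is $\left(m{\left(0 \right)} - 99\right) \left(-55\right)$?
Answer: $\frac{49610}{9} \approx 5512.2$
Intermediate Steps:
$m{\left(r \right)} = - \frac{11}{9} + r$ ($m{\left(r \right)} = - \frac{2}{9} + \left(\left(-5 + r\right) + 4\right) = - \frac{2}{9} + \left(-1 + r\right) = - \frac{11}{9} + r$)
$\left(m{\left(0 \right)} - 99\right) \left(-55\right) = \left(\left(- \frac{11}{9} + 0\right) - 99\right) \left(-55\right) = \left(- \frac{11}{9} - 99\right) \left(-55\right) = \left(- \frac{902}{9}\right) \left(-55\right) = \frac{49610}{9}$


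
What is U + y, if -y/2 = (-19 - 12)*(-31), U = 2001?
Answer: 79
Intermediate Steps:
y = -1922 (y = -2*(-19 - 12)*(-31) = -(-62)*(-31) = -2*961 = -1922)
U + y = 2001 - 1922 = 79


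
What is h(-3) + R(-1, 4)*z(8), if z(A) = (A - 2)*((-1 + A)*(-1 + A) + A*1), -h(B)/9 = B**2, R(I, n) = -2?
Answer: -765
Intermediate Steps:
h(B) = -9*B**2
z(A) = (-2 + A)*(A + (-1 + A)**2) (z(A) = (-2 + A)*((-1 + A)**2 + A) = (-2 + A)*(A + (-1 + A)**2))
h(-3) + R(-1, 4)*z(8) = -9*(-3)**2 - 2*(-2 + 8**3 - 3*8**2 + 3*8) = -9*9 - 2*(-2 + 512 - 3*64 + 24) = -81 - 2*(-2 + 512 - 192 + 24) = -81 - 2*342 = -81 - 684 = -765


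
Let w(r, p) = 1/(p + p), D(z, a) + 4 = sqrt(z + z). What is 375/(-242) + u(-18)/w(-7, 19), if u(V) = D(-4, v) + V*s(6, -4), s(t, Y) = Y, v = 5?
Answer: 624953/242 + 76*I*sqrt(2) ≈ 2582.4 + 107.48*I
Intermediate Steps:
D(z, a) = -4 + sqrt(2)*sqrt(z) (D(z, a) = -4 + sqrt(z + z) = -4 + sqrt(2*z) = -4 + sqrt(2)*sqrt(z))
w(r, p) = 1/(2*p)
u(V) = -4 - 4*V + 2*I*sqrt(2) (u(V) = (-4 + sqrt(2)*sqrt(-4)) + V*(-4) = (-4 + sqrt(2)*(2*I)) - 4*V = (-4 + 2*I*sqrt(2)) - 4*V = -4 - 4*V + 2*I*sqrt(2))
375/(-242) + u(-18)/w(-7, 19) = 375/(-242) + (-4 - 4*(-18) + 2*I*sqrt(2))/(((1/2)/19)) = 375*(-1/242) + (-4 + 72 + 2*I*sqrt(2))/(((1/2)*(1/19))) = -375/242 + (68 + 2*I*sqrt(2))/(1/38) = -375/242 + (68 + 2*I*sqrt(2))*38 = -375/242 + (2584 + 76*I*sqrt(2)) = 624953/242 + 76*I*sqrt(2)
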